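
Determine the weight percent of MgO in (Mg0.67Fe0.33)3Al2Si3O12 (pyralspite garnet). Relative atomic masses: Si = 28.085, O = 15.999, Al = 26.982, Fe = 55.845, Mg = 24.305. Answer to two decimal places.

18.65 wt%

Molar mass of (Mg0.67Fe0.33)3Al2Si3O12 = 2.01·24.305 + 0.99·55.845 + 2·26.982 + 3·28.085 + 12·15.999 = 434.347 g/mol.
Each formula unit contains 2.01 Mg, equivalent to 2.01/1 = 2.0100 mol MgO.
M(MgO) = 1×24.305 + 1×15.999 = 40.304 g/mol.
Mass of MgO per formula unit = 2.0100 × 40.304 = 81.011 g.
MgO wt% = 81.011 / 434.347 × 100 = 18.65%.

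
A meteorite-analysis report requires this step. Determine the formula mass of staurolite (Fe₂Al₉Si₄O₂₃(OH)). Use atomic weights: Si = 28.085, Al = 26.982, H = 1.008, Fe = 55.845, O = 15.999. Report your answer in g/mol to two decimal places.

Fe: 2 × 55.845 = 111.6900
Al: 9 × 26.982 = 242.8380
Si: 4 × 28.085 = 112.3400
O: 24 × 15.999 = 383.9760
H: 1 × 1.008 = 1.0080
Summing the contributions gives the formula mass.

851.85 g/mol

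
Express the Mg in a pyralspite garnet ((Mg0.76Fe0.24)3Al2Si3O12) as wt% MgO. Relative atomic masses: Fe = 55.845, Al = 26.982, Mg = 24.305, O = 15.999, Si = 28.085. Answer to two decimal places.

21.58 wt%

Formula mass = 425.831 g/mol.
2.28 Mg → 2.2800 mol MgO per formula unit; M(MgO) = 40.304, so MgO mass = 91.893 g.
91.893/425.831 × 100 = 21.58 wt%.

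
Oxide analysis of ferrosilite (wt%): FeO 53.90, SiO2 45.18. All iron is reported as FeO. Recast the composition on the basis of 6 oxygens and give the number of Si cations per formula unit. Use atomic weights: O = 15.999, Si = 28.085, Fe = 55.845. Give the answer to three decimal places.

FeO: 53.90/71.844 = 0.75024 mol → 0.75024 mol Fe, 0.75024 mol O.
SiO2: 45.18/60.083 = 0.75196 mol → 0.75196 mol Si, 1.50392 mol O.
Total oxygen = 2.25416 mol. Normalization factor = 6/2.25416 = 2.66175.
Si per 6 O = 0.75196 × 2.66175 = 2.002.

2.002 Si apfu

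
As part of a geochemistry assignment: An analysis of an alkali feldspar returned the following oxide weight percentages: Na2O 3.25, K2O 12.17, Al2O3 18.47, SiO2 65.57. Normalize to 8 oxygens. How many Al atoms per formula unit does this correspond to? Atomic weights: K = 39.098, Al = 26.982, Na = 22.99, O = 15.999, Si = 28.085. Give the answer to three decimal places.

3.25 wt% Na2O ÷ 61.979 g/mol = 0.05244 mol, giving 0.10488 Na and 0.05244 O.
12.17 wt% K2O ÷ 94.195 g/mol = 0.12920 mol, giving 0.25840 K and 0.12920 O.
18.47 wt% Al2O3 ÷ 101.961 g/mol = 0.18115 mol, giving 0.36230 Al and 0.54345 O.
65.57 wt% SiO2 ÷ 60.083 g/mol = 1.09132 mol, giving 1.09132 Si and 2.18264 O.
Oxygen sums to 2.90773; scaling by 8/2.90773 = 2.75129 puts the formula on 8 O.
Al: 0.36230 × 2.75129 = 0.997 atoms per formula unit.

0.997 Al apfu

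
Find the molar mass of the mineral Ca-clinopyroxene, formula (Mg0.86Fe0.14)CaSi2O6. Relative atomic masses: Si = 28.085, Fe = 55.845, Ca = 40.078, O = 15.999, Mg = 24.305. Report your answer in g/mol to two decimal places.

220.96 g/mol

The formula mass is the sum 0.86*24.305 + 0.14*55.845 + 1*40.078 + 2*28.085 + 6*15.999.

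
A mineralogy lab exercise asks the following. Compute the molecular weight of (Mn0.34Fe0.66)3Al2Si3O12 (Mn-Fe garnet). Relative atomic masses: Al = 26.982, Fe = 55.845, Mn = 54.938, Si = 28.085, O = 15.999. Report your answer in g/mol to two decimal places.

The formula mass is the sum 1.02(54.938) + 1.98(55.845) + 2(26.982) + 3(28.085) + 12(15.999).

496.82 g/mol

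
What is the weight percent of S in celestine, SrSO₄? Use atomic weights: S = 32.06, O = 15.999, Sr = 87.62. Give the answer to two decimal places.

Molar mass of SrSO₄: 1·87.62 + 1·32.06 + 4·15.999 = 183.676 g/mol.
Mass of S per formula unit: 1 × 32.06 = 32.060 g.
Weight fraction S = 32.060 / 183.676 = 0.1745.

17.45 wt%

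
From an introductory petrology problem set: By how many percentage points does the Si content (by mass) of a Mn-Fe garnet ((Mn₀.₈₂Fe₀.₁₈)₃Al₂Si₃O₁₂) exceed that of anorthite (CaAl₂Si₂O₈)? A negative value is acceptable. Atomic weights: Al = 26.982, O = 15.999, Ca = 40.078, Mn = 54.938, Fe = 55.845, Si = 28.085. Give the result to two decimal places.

-3.19 percentage points

Si in (Mn₀.₈₂Fe₀.₁₈)₃Al₂Si₃O₁₂: molar mass 495.511 g/mol; 3×28.085 = 84.255 g → 17.00 wt%.
Si in CaAl₂Si₂O₈: molar mass 278.204 g/mol; 2×28.085 = 56.170 g → 20.19 wt%.
Difference = 17.00 − 20.19 = -3.19 percentage points.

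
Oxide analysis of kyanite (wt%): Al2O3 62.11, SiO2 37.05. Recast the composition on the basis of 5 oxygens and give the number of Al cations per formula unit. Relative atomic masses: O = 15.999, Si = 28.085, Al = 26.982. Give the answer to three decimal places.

Al2O3: 62.11/101.961 = 0.60915 mol → 1.21830 mol Al, 1.82745 mol O.
SiO2: 37.05/60.083 = 0.61665 mol → 0.61665 mol Si, 1.23330 mol O.
Total oxygen = 3.06075 mol. Normalization factor = 5/3.06075 = 1.63359.
Al per 5 O = 1.21830 × 1.63359 = 1.990.

1.990 Al apfu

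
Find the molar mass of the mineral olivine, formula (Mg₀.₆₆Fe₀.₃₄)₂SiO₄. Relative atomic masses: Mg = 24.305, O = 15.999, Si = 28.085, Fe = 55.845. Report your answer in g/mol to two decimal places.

162.14 g/mol

M = 1.32×24.305 + 0.68×55.845 + 1×28.085 + 4×15.999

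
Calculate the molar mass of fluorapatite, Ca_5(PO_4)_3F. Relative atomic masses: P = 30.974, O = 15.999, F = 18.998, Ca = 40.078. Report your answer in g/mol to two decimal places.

Ca: 5 × 40.078 = 200.3900
P: 3 × 30.974 = 92.9220
O: 12 × 15.999 = 191.9880
F: 1 × 18.998 = 18.9980
Summing the contributions gives the formula mass.

504.30 g/mol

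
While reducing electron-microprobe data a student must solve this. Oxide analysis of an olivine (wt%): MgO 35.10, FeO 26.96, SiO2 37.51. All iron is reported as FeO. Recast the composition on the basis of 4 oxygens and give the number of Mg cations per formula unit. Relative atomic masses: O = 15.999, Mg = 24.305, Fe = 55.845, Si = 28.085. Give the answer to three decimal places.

35.10 wt% MgO ÷ 40.304 g/mol = 0.87088 mol, giving 0.87088 Mg and 0.87088 O.
26.96 wt% FeO ÷ 71.844 g/mol = 0.37526 mol, giving 0.37526 Fe and 0.37526 O.
37.51 wt% SiO2 ÷ 60.083 g/mol = 0.62430 mol, giving 0.62430 Si and 1.24860 O.
Oxygen sums to 2.49474; scaling by 4/2.49474 = 1.60337 puts the formula on 4 O.
Mg: 0.87088 × 1.60337 = 1.396 atoms per formula unit.

1.396 Mg apfu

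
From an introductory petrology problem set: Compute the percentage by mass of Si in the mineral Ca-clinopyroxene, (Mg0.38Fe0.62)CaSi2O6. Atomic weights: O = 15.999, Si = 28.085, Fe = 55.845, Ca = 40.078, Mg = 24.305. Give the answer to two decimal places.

Formula mass = 0.38*24.305 + 0.62*55.845 + 1*40.078 + 2*28.085 + 6*15.999 = 236.102 g/mol, of which 56.170 g is Si.
So Si makes up 56.170/236.102 = 0.2379 of the mass, i.e. 23.79%.

23.79 mass %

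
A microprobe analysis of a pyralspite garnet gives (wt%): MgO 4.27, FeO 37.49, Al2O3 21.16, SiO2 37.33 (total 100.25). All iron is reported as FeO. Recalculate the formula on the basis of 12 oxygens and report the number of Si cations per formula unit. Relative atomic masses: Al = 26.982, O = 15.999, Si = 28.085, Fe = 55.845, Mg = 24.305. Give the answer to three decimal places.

MgO (M=40.304): mol = 0.10594; Mg = 0.10594, O = 0.10594.
FeO (M=71.844): mol = 0.52183; Fe = 0.52183, O = 0.52183.
Al2O3 (M=101.961): mol = 0.20753; Al = 0.41506, O = 0.62259.
SiO2 (M=60.083): mol = 0.62131; Si = 0.62131, O = 1.24262.
ΣO = 2.49298; factor = 12/ΣO = 4.81352.
Si apfu = 0.62131 × 4.81352 = 2.991.

2.991 Si apfu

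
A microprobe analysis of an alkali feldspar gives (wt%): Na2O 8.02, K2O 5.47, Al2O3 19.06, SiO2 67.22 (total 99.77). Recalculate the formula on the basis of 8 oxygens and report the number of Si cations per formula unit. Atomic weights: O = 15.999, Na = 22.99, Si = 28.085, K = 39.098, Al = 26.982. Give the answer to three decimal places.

2.998 Si apfu

Na2O (M=61.979): mol = 0.12940; Na = 0.25880, O = 0.12940.
K2O (M=94.195): mol = 0.05807; K = 0.11614, O = 0.05807.
Al2O3 (M=101.961): mol = 0.18693; Al = 0.37386, O = 0.56079.
SiO2 (M=60.083): mol = 1.11879; Si = 1.11879, O = 2.23758.
ΣO = 2.98584; factor = 8/ΣO = 2.67931.
Si apfu = 1.11879 × 2.67931 = 2.998.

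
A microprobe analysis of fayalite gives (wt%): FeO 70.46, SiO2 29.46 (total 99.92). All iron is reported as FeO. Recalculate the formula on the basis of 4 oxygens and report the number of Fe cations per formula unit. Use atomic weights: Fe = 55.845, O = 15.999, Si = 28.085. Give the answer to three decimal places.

FeO (M=71.844): mol = 0.98074; Fe = 0.98074, O = 0.98074.
SiO2 (M=60.083): mol = 0.49032; Si = 0.49032, O = 0.98064.
ΣO = 1.96138; factor = 4/ΣO = 2.03938.
Fe apfu = 0.98074 × 2.03938 = 2.000.

2.000 Fe apfu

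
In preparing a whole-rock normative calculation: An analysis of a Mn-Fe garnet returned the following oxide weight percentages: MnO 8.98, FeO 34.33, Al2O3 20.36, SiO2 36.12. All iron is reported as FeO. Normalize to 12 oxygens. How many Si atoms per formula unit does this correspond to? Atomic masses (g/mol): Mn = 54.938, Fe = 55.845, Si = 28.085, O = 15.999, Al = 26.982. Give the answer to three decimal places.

8.98 wt% MnO ÷ 70.937 g/mol = 0.12659 mol, giving 0.12659 Mn and 0.12659 O.
34.33 wt% FeO ÷ 71.844 g/mol = 0.47784 mol, giving 0.47784 Fe and 0.47784 O.
20.36 wt% Al2O3 ÷ 101.961 g/mol = 0.19968 mol, giving 0.39936 Al and 0.59904 O.
36.12 wt% SiO2 ÷ 60.083 g/mol = 0.60117 mol, giving 0.60117 Si and 1.20234 O.
Oxygen sums to 2.40581; scaling by 12/2.40581 = 4.98793 puts the formula on 12 O.
Si: 0.60117 × 4.98793 = 2.999 atoms per formula unit.

2.999 Si apfu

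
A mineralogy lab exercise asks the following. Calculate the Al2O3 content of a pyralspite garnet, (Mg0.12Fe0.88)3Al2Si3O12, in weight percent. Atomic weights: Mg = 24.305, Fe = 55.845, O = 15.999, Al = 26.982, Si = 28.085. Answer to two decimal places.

20.96 wt%

Formula mass = 486.388 g/mol.
2 Al → 1.0000 mol Al2O3 per formula unit; M(Al2O3) = 101.961, so Al2O3 mass = 101.961 g.
101.961/486.388 × 100 = 20.96 wt%.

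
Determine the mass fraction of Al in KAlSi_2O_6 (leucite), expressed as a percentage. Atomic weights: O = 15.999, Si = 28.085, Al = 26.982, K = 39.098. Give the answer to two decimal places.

12.36 weight percent

Formula mass = 1×39.098 + 1×26.982 + 2×28.085 + 6×15.999 = 218.244 g/mol, of which 26.982 g is Al.
So Al makes up 26.982/218.244 = 0.1236 of the mass, i.e. 12.36%.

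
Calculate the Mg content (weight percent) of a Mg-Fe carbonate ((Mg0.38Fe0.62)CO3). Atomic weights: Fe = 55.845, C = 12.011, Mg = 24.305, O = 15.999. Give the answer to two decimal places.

M((Mg0.38Fe0.62)CO3) = 103.868 g/mol.
Mg contributes 0.38 × 24.305 = 9.236 g per mole.
9.236/103.868 = 0.0889 → 8.89%.

8.89 weight percent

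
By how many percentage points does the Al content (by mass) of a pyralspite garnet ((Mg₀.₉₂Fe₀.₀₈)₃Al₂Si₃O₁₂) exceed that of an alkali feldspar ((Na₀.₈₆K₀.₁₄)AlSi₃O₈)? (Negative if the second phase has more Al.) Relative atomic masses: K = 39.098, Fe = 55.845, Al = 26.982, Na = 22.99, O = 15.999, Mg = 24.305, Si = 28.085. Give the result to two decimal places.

2.94 percentage points

First mineral: 53.964 g Al in 410.692 g formula = 13.14 wt% Al.
Second mineral: 26.982 g Al in 264.474 g formula = 10.20 wt% Al.
13.14% − 10.20% gives a difference of 2.94 percentage points.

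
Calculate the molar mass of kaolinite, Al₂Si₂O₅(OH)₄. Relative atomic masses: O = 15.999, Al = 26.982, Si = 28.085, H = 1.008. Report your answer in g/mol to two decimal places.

258.16 g/mol

The formula mass is the sum 2*26.982 + 2*28.085 + 9*15.999 + 4*1.008.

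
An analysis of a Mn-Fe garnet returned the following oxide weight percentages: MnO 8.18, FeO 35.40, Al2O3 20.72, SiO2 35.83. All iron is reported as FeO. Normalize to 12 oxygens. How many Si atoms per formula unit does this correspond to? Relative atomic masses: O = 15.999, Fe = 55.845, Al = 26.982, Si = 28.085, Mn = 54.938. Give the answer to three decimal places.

2.969 Si apfu

8.18 wt% MnO ÷ 70.937 g/mol = 0.11531 mol, giving 0.11531 Mn and 0.11531 O.
35.40 wt% FeO ÷ 71.844 g/mol = 0.49273 mol, giving 0.49273 Fe and 0.49273 O.
20.72 wt% Al2O3 ÷ 101.961 g/mol = 0.20321 mol, giving 0.40642 Al and 0.60963 O.
35.83 wt% SiO2 ÷ 60.083 g/mol = 0.59634 mol, giving 0.59634 Si and 1.19268 O.
Oxygen sums to 2.41035; scaling by 12/2.41035 = 4.97853 puts the formula on 12 O.
Si: 0.59634 × 4.97853 = 2.969 atoms per formula unit.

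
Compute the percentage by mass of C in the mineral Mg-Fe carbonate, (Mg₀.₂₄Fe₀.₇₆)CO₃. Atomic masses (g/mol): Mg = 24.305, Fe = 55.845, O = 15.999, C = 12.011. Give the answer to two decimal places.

M((Mg₀.₂₄Fe₀.₇₆)CO₃) = 108.283 g/mol.
C contributes 1 × 12.011 = 12.011 g per mole.
12.011/108.283 = 0.1109 → 11.09%.

11.09 mass %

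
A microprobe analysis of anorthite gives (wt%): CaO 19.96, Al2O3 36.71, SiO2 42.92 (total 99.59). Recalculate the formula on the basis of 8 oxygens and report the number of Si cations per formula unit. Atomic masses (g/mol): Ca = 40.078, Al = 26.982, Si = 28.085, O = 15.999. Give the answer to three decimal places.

19.96 wt% CaO ÷ 56.077 g/mol = 0.35594 mol, giving 0.35594 Ca and 0.35594 O.
36.71 wt% Al2O3 ÷ 101.961 g/mol = 0.36004 mol, giving 0.72008 Al and 1.08012 O.
42.92 wt% SiO2 ÷ 60.083 g/mol = 0.71435 mol, giving 0.71435 Si and 1.42870 O.
Oxygen sums to 2.86476; scaling by 8/2.86476 = 2.79256 puts the formula on 8 O.
Si: 0.71435 × 2.79256 = 1.995 atoms per formula unit.

1.995 Si apfu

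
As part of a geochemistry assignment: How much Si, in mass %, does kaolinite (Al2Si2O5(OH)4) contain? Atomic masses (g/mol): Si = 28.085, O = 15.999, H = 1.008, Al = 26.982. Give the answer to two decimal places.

21.76 mass %

Molar mass of Al2Si2O5(OH)4: 2·26.982 + 2·28.085 + 9·15.999 + 4·1.008 = 258.157 g/mol.
Mass of Si per formula unit: 2 × 28.085 = 56.170 g.
Weight fraction Si = 56.170 / 258.157 = 0.2176.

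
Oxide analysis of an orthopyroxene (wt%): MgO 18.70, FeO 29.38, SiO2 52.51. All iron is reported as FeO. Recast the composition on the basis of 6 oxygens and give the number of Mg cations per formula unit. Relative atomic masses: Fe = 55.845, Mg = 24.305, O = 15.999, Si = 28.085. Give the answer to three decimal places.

1.062 Mg apfu

MgO (M=40.304): mol = 0.46397; Mg = 0.46397, O = 0.46397.
FeO (M=71.844): mol = 0.40894; Fe = 0.40894, O = 0.40894.
SiO2 (M=60.083): mol = 0.87396; Si = 0.87396, O = 1.74792.
ΣO = 2.62083; factor = 6/ΣO = 2.28935.
Mg apfu = 0.46397 × 2.28935 = 1.062.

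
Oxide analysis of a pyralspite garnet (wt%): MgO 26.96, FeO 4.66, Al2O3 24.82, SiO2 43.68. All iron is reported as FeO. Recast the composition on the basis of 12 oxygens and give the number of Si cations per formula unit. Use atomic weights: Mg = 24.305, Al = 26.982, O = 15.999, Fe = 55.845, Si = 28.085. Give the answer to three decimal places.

2.990 Si apfu

MgO: 26.96/40.304 = 0.66892 mol → 0.66892 mol Mg, 0.66892 mol O.
FeO: 4.66/71.844 = 0.06486 mol → 0.06486 mol Fe, 0.06486 mol O.
Al2O3: 24.82/101.961 = 0.24343 mol → 0.48686 mol Al, 0.73029 mol O.
SiO2: 43.68/60.083 = 0.72699 mol → 0.72699 mol Si, 1.45398 mol O.
Total oxygen = 2.91805 mol. Normalization factor = 12/2.91805 = 4.11234.
Si per 12 O = 0.72699 × 4.11234 = 2.990.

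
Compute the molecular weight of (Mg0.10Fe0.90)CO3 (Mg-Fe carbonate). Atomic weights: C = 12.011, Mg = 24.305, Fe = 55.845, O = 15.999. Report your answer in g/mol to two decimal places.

112.70 g/mol

Mg: 0.10 × 24.305 = 2.4305
Fe: 0.90 × 55.845 = 50.2605
C: 1 × 12.011 = 12.0110
O: 3 × 15.999 = 47.9970
Summing the contributions gives the formula mass.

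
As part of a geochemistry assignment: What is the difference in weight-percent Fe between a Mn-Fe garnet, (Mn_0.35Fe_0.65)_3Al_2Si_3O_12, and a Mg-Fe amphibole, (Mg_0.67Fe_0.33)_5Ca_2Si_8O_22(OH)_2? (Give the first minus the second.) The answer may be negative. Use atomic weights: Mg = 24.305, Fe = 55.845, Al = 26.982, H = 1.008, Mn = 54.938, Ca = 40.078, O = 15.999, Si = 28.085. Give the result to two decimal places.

M((Mn_0.35Fe_0.65)_3Al_2Si_3O_12) = 496.790 g/mol, so wt% Fe = 108.898/496.790 × 100 = 21.92%.
M((Mg_0.67Fe_0.33)_5Ca_2Si_8O_22(OH)_2) = 864.394 g/mol, so wt% Fe = 92.144/864.394 × 100 = 10.66%.
21.92 − 10.66 = 11.26 pp.

11.26 percentage points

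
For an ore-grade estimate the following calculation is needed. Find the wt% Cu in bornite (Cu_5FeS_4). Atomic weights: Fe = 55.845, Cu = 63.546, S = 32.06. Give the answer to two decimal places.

63.32 weight percent

M(Cu_5FeS_4) = 501.815 g/mol.
Cu contributes 5 × 63.546 = 317.730 g per mole.
317.730/501.815 = 0.6332 → 63.32%.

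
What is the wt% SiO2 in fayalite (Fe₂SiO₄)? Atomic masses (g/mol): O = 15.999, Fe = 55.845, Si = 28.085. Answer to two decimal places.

Formula mass = 203.771 g/mol.
1 Si → 1.0000 mol SiO2 per formula unit; M(SiO2) = 60.083, so SiO2 mass = 60.083 g.
60.083/203.771 × 100 = 29.49 wt%.

29.49 wt%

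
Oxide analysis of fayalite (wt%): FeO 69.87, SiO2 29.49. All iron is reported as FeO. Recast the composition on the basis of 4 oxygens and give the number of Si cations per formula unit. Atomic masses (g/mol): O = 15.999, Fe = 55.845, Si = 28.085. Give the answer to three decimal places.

FeO (M=71.844): mol = 0.97252; Fe = 0.97252, O = 0.97252.
SiO2 (M=60.083): mol = 0.49082; Si = 0.49082, O = 0.98164.
ΣO = 1.95416; factor = 4/ΣO = 2.04692.
Si apfu = 0.49082 × 2.04692 = 1.005.

1.005 Si apfu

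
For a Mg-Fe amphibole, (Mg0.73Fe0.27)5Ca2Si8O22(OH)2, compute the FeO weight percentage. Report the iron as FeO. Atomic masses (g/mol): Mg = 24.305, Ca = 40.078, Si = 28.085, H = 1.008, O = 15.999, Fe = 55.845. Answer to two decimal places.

M((Mg0.73Fe0.27)5Ca2Si8O22(OH)2) = 854.932 g/mol; M(FeO) = 71.844 g/mol.
Moles FeO per formula unit = 1.35 Fe ÷ 1 = 1.3500.
FeO fraction = (1.3500 × 71.844) / 854.932 = 96.989/854.932 = 0.1134.

11.34 wt%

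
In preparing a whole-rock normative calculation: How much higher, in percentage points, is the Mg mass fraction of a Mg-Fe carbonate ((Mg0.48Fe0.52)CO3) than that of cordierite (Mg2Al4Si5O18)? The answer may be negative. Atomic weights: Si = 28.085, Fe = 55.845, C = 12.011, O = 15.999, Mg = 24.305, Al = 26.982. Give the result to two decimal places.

M((Mg0.48Fe0.52)CO3) = 100.714 g/mol, so wt% Mg = 11.666/100.714 × 100 = 11.58%.
M(Mg2Al4Si5O18) = 584.945 g/mol, so wt% Mg = 48.610/584.945 × 100 = 8.31%.
11.58 − 8.31 = 3.27 pp.

3.27 percentage points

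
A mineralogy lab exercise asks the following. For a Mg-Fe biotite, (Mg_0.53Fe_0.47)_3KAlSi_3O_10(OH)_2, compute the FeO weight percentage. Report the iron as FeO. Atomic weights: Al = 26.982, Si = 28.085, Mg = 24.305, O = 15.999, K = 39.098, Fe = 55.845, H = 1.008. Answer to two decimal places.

Molar mass of (Mg_0.53Fe_0.47)_3KAlSi_3O_10(OH)_2 = 1.59·24.305 + 1.41·55.845 + 1·39.098 + 1·26.982 + 3·28.085 + 12·15.999 + 2·1.008 = 461.725 g/mol.
Each formula unit contains 1.41 Fe, equivalent to 1.41/1 = 1.4100 mol FeO.
M(FeO) = 1×55.845 + 1×15.999 = 71.844 g/mol.
Mass of FeO per formula unit = 1.4100 × 71.844 = 101.300 g.
FeO wt% = 101.300 / 461.725 × 100 = 21.94%.

21.94 wt%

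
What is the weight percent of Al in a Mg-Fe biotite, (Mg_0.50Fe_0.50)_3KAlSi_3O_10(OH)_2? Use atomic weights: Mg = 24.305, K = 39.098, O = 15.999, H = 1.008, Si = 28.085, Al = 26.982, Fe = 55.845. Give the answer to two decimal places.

Formula mass = 1.50·24.305 + 1.50·55.845 + 1·39.098 + 1·26.982 + 3·28.085 + 12·15.999 + 2·1.008 = 464.564 g/mol, of which 26.982 g is Al.
So Al makes up 26.982/464.564 = 0.0581 of the mass, i.e. 5.81%.

5.81 weight percent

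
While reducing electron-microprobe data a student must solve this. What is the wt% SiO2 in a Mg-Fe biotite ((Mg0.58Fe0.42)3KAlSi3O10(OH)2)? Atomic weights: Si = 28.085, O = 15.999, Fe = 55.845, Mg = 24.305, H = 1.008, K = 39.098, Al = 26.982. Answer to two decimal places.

M((Mg0.58Fe0.42)3KAlSi3O10(OH)2) = 456.994 g/mol; M(SiO2) = 60.083 g/mol.
Moles SiO2 per formula unit = 3 Si ÷ 1 = 3.0000.
SiO2 fraction = (3.0000 × 60.083) / 456.994 = 180.249/456.994 = 0.3944.

39.44 wt%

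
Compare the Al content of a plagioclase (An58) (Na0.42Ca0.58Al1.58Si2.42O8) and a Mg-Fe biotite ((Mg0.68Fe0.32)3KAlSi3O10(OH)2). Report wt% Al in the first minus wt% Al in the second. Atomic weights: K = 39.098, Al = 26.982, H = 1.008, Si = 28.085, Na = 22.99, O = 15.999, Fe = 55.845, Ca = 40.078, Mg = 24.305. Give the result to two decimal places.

9.67 percentage points

M(Na0.42Ca0.58Al1.58Si2.42O8) = 271.490 g/mol, so wt% Al = 42.632/271.490 × 100 = 15.70%.
M((Mg0.68Fe0.32)3KAlSi3O10(OH)2) = 447.532 g/mol, so wt% Al = 26.982/447.532 × 100 = 6.03%.
15.70 − 6.03 = 9.67 pp.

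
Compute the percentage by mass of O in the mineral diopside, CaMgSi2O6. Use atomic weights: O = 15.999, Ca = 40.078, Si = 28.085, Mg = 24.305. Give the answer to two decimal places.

44.33 weight percent

Molar mass of CaMgSi2O6: 1×40.078 + 1×24.305 + 2×28.085 + 6×15.999 = 216.547 g/mol.
Mass of O per formula unit: 6 × 15.999 = 95.994 g.
Weight fraction O = 95.994 / 216.547 = 0.4433.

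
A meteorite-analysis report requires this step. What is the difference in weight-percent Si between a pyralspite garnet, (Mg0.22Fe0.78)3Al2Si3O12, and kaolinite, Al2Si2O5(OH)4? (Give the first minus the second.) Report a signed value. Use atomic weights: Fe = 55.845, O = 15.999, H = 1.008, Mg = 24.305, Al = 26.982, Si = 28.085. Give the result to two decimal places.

First mineral: 84.255 g Si in 476.926 g formula = 17.67 wt% Si.
Second mineral: 56.170 g Si in 258.157 g formula = 21.76 wt% Si.
17.67% − 21.76% gives a difference of -4.09 percentage points.

-4.09 percentage points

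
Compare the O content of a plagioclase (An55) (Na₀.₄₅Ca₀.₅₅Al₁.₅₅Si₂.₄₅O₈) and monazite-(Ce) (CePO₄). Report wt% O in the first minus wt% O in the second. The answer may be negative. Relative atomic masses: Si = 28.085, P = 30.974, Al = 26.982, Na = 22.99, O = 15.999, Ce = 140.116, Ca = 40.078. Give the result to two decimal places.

20.01 percentage points

First mineral: 127.992 g O in 271.011 g formula = 47.23 wt% O.
Second mineral: 63.996 g O in 235.086 g formula = 27.22 wt% O.
47.23% − 27.22% gives a difference of 20.01 percentage points.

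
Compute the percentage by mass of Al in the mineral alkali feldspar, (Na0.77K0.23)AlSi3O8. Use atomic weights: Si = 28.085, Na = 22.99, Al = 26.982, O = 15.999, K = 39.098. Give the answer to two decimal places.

10.15 mass %

Formula mass = 0.77×22.99 + 0.23×39.098 + 1×26.982 + 3×28.085 + 8×15.999 = 265.924 g/mol, of which 26.982 g is Al.
So Al makes up 26.982/265.924 = 0.1015 of the mass, i.e. 10.15%.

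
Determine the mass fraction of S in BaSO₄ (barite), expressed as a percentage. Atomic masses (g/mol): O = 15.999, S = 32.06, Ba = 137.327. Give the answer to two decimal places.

13.74 mass %

Molar mass of BaSO₄: 1×137.327 + 1×32.06 + 4×15.999 = 233.383 g/mol.
Mass of S per formula unit: 1 × 32.06 = 32.060 g.
Weight fraction S = 32.060 / 233.383 = 0.1374.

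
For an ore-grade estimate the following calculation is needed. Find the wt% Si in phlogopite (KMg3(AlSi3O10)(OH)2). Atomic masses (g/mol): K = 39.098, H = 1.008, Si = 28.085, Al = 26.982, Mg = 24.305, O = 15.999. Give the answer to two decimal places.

M(KMg3(AlSi3O10)(OH)2) = 417.254 g/mol.
Si contributes 3 × 28.085 = 84.255 g per mole.
84.255/417.254 = 0.2019 → 20.19%.

20.19 weight percent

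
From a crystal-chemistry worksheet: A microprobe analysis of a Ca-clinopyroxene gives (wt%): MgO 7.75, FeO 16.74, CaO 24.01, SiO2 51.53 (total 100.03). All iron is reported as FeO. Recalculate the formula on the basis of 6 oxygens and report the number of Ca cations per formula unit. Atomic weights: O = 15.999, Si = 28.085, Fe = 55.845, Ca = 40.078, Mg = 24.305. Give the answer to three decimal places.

1.000 Ca apfu

7.75 wt% MgO ÷ 40.304 g/mol = 0.19229 mol, giving 0.19229 Mg and 0.19229 O.
16.74 wt% FeO ÷ 71.844 g/mol = 0.23300 mol, giving 0.23300 Fe and 0.23300 O.
24.01 wt% CaO ÷ 56.077 g/mol = 0.42816 mol, giving 0.42816 Ca and 0.42816 O.
51.53 wt% SiO2 ÷ 60.083 g/mol = 0.85765 mol, giving 0.85765 Si and 1.71530 O.
Oxygen sums to 2.56875; scaling by 6/2.56875 = 2.33577 puts the formula on 6 O.
Ca: 0.42816 × 2.33577 = 1.000 atoms per formula unit.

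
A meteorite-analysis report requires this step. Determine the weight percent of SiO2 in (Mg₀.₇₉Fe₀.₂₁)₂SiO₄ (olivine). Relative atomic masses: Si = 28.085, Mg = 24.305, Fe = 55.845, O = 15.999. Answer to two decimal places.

Formula mass = 153.938 g/mol.
1 Si → 1.0000 mol SiO2 per formula unit; M(SiO2) = 60.083, so SiO2 mass = 60.083 g.
60.083/153.938 × 100 = 39.03 wt%.

39.03 wt%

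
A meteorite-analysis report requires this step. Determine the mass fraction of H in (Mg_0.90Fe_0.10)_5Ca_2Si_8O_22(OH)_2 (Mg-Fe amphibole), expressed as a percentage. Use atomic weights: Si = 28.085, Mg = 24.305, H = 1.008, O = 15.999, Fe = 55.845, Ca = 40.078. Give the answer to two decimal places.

Formula mass = 4.50×24.305 + 0.50×55.845 + 2×40.078 + 8×28.085 + 24×15.999 + 2×1.008 = 828.123 g/mol, of which 2.016 g is H.
So H makes up 2.016/828.123 = 0.0024 of the mass, i.e. 0.24%.

0.24 wt%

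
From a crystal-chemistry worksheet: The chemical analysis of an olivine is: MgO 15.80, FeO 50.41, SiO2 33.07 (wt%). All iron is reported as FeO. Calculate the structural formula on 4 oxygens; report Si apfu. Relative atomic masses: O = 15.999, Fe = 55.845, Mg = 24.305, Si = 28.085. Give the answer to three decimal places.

1.003 Si apfu

15.80 wt% MgO ÷ 40.304 g/mol = 0.39202 mol, giving 0.39202 Mg and 0.39202 O.
50.41 wt% FeO ÷ 71.844 g/mol = 0.70166 mol, giving 0.70166 Fe and 0.70166 O.
33.07 wt% SiO2 ÷ 60.083 g/mol = 0.55041 mol, giving 0.55041 Si and 1.10082 O.
Oxygen sums to 2.19450; scaling by 4/2.19450 = 1.82274 puts the formula on 4 O.
Si: 0.55041 × 1.82274 = 1.003 atoms per formula unit.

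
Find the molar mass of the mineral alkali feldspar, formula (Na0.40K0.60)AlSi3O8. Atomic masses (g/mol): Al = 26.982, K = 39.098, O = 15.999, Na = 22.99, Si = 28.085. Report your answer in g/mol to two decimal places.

271.88 g/mol

Na: 0.40 × 22.99 = 9.1960
K: 0.60 × 39.098 = 23.4588
Al: 1 × 26.982 = 26.9820
Si: 3 × 28.085 = 84.2550
O: 8 × 15.999 = 127.9920
Summing the contributions gives the formula mass.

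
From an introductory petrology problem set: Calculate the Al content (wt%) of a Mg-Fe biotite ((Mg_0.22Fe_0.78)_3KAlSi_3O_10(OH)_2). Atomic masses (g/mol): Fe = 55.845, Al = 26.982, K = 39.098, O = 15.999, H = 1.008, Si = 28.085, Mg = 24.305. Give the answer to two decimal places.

5.49 wt%

M((Mg_0.22Fe_0.78)_3KAlSi_3O_10(OH)_2) = 491.058 g/mol.
Al contributes 1 × 26.982 = 26.982 g per mole.
26.982/491.058 = 0.0549 → 5.49%.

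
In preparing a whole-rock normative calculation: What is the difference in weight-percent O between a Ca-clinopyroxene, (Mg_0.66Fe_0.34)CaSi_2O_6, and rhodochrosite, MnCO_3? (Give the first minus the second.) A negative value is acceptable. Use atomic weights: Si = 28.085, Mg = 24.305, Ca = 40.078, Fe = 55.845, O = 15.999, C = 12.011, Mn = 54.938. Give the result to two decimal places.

0.48 percentage points

M((Mg_0.66Fe_0.34)CaSi_2O_6) = 227.271 g/mol, so wt% O = 95.994/227.271 × 100 = 42.24%.
M(MnCO_3) = 114.946 g/mol, so wt% O = 47.997/114.946 × 100 = 41.76%.
42.24 − 41.76 = 0.48 pp.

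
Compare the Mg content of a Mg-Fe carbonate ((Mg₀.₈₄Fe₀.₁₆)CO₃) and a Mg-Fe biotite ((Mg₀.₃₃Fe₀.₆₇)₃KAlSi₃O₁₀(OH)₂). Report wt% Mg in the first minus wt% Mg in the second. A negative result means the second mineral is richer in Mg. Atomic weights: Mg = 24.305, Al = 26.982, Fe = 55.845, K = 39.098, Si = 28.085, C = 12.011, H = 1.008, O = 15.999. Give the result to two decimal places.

17.84 percentage points

First mineral: 20.416 g Mg in 89.359 g formula = 22.85 wt% Mg.
Second mineral: 24.062 g Mg in 480.649 g formula = 5.01 wt% Mg.
22.85% − 5.01% gives a difference of 17.84 percentage points.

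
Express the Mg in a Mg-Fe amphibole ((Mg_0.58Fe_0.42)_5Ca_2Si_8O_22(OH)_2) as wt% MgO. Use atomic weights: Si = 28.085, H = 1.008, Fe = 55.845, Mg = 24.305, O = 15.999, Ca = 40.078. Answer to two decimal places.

Molar mass of (Mg_0.58Fe_0.42)_5Ca_2Si_8O_22(OH)_2 = 2.90*24.305 + 2.10*55.845 + 2*40.078 + 8*28.085 + 24*15.999 + 2*1.008 = 878.587 g/mol.
Each formula unit contains 2.90 Mg, equivalent to 2.90/1 = 2.9000 mol MgO.
M(MgO) = 1×24.305 + 1×15.999 = 40.304 g/mol.
Mass of MgO per formula unit = 2.9000 × 40.304 = 116.882 g.
MgO wt% = 116.882 / 878.587 × 100 = 13.30%.

13.30 wt%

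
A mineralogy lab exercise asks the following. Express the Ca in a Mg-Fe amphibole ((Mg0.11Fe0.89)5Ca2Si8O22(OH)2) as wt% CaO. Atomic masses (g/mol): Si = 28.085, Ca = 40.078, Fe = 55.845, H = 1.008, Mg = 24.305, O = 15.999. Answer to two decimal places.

M((Mg0.11Fe0.89)5Ca2Si8O22(OH)2) = 952.706 g/mol; M(CaO) = 56.077 g/mol.
Moles CaO per formula unit = 2 Ca ÷ 1 = 2.0000.
CaO fraction = (2.0000 × 56.077) / 952.706 = 112.154/952.706 = 0.1177.

11.77 wt%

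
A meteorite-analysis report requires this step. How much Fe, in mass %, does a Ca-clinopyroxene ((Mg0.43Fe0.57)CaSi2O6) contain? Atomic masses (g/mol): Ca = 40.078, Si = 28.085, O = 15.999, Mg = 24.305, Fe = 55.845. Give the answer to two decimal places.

13.57 mass %

Formula mass = 0.43×24.305 + 0.57×55.845 + 1×40.078 + 2×28.085 + 6×15.999 = 234.525 g/mol, of which 31.832 g is Fe.
So Fe makes up 31.832/234.525 = 0.1357 of the mass, i.e. 13.57%.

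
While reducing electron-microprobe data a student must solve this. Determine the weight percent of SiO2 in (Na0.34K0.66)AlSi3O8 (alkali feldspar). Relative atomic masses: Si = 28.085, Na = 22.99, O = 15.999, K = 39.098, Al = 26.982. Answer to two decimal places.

Formula mass = 272.850 g/mol.
3 Si → 3.0000 mol SiO2 per formula unit; M(SiO2) = 60.083, so SiO2 mass = 180.249 g.
180.249/272.850 × 100 = 66.06 wt%.

66.06 wt%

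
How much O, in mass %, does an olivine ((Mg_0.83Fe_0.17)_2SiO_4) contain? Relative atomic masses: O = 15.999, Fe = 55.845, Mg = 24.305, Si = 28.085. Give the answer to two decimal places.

Formula mass = 1.66*24.305 + 0.34*55.845 + 1*28.085 + 4*15.999 = 151.415 g/mol, of which 63.996 g is O.
So O makes up 63.996/151.415 = 0.4227 of the mass, i.e. 42.27%.

42.27 mass %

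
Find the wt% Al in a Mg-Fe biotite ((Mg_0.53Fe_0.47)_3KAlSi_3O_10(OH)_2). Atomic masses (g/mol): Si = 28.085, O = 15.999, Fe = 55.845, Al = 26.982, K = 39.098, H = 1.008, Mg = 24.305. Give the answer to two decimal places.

Molar mass of (Mg_0.53Fe_0.47)_3KAlSi_3O_10(OH)_2: 1.59×24.305 + 1.41×55.845 + 1×39.098 + 1×26.982 + 3×28.085 + 12×15.999 + 2×1.008 = 461.725 g/mol.
Mass of Al per formula unit: 1 × 26.982 = 26.982 g.
Weight fraction Al = 26.982 / 461.725 = 0.0584.

5.84 mass %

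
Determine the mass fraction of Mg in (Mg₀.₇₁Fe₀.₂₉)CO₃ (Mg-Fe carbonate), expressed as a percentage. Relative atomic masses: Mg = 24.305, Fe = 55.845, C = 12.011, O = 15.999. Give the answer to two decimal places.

Molar mass of (Mg₀.₇₁Fe₀.₂₉)CO₃: 0.71*24.305 + 0.29*55.845 + 1*12.011 + 3*15.999 = 93.460 g/mol.
Mass of Mg per formula unit: 0.71 × 24.305 = 17.257 g.
Weight fraction Mg = 17.257 / 93.460 = 0.1846.

18.46 mass %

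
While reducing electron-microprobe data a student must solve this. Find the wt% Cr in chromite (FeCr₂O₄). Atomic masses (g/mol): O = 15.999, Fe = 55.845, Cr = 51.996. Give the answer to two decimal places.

46.46 wt%

Formula mass = 1×55.845 + 2×51.996 + 4×15.999 = 223.833 g/mol, of which 103.992 g is Cr.
So Cr makes up 103.992/223.833 = 0.4646 of the mass, i.e. 46.46%.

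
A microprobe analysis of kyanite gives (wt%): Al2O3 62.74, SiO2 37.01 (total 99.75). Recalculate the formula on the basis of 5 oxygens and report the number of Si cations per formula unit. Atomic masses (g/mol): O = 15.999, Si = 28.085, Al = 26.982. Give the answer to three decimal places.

1.001 Si apfu

62.74 wt% Al2O3 ÷ 101.961 g/mol = 0.61533 mol, giving 1.23066 Al and 1.84599 O.
37.01 wt% SiO2 ÷ 60.083 g/mol = 0.61598 mol, giving 0.61598 Si and 1.23196 O.
Oxygen sums to 3.07795; scaling by 5/3.07795 = 1.62446 puts the formula on 5 O.
Si: 0.61598 × 1.62446 = 1.001 atoms per formula unit.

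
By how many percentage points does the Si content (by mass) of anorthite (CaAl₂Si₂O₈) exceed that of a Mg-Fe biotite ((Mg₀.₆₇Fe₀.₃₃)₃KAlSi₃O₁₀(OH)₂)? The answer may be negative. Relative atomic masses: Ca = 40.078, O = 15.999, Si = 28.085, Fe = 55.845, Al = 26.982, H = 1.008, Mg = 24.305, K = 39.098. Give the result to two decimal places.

1.40 percentage points

First mineral: 56.170 g Si in 278.204 g formula = 20.19 wt% Si.
Second mineral: 84.255 g Si in 448.479 g formula = 18.79 wt% Si.
20.19% − 18.79% gives a difference of 1.40 percentage points.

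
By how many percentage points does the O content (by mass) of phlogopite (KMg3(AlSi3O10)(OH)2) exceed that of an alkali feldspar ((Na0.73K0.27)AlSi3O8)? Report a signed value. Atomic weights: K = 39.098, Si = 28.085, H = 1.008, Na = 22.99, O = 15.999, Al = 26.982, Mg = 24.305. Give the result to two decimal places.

-2.00 percentage points

First mineral: 191.988 g O in 417.254 g formula = 46.01 wt% O.
Second mineral: 127.992 g O in 266.568 g formula = 48.01 wt% O.
46.01% − 48.01% gives a difference of -2.00 percentage points.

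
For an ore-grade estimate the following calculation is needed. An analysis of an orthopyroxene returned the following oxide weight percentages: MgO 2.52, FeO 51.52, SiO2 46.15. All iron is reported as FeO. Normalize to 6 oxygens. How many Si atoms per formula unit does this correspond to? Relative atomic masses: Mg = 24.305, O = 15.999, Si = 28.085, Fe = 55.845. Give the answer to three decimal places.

1.990 Si apfu

MgO: 2.52/40.304 = 0.06252 mol → 0.06252 mol Mg, 0.06252 mol O.
FeO: 51.52/71.844 = 0.71711 mol → 0.71711 mol Fe, 0.71711 mol O.
SiO2: 46.15/60.083 = 0.76810 mol → 0.76810 mol Si, 1.53620 mol O.
Total oxygen = 2.31583 mol. Normalization factor = 6/2.31583 = 2.59086.
Si per 6 O = 0.76810 × 2.59086 = 1.990.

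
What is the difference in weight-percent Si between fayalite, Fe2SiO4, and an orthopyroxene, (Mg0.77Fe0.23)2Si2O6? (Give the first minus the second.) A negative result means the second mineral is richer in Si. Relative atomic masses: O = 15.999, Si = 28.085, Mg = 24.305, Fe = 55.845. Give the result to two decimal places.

M(Fe2SiO4) = 203.771 g/mol, so wt% Si = 28.085/203.771 × 100 = 13.78%.
M((Mg0.77Fe0.23)2Si2O6) = 215.282 g/mol, so wt% Si = 56.170/215.282 × 100 = 26.09%.
13.78 − 26.09 = -12.31 pp.

-12.31 percentage points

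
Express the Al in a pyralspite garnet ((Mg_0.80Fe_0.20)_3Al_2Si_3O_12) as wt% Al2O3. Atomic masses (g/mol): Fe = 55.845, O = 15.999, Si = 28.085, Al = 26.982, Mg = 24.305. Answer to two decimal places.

Molar mass of (Mg_0.80Fe_0.20)_3Al_2Si_3O_12 = 2.40*24.305 + 0.60*55.845 + 2*26.982 + 3*28.085 + 12*15.999 = 422.046 g/mol.
Each formula unit contains 2 Al, equivalent to 2/2 = 1.0000 mol Al2O3.
M(Al2O3) = 2×26.982 + 3×15.999 = 101.961 g/mol.
Mass of Al2O3 per formula unit = 1.0000 × 101.961 = 101.961 g.
Al2O3 wt% = 101.961 / 422.046 × 100 = 24.16%.

24.16 wt%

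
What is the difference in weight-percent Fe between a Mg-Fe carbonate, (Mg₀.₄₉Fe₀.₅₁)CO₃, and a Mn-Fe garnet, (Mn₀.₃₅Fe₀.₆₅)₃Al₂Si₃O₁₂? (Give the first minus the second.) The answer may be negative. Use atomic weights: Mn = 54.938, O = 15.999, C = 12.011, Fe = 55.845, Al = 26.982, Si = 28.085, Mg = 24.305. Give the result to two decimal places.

6.45 percentage points

First mineral: 28.481 g Fe in 100.398 g formula = 28.37 wt% Fe.
Second mineral: 108.898 g Fe in 496.790 g formula = 21.92 wt% Fe.
28.37% − 21.92% gives a difference of 6.45 percentage points.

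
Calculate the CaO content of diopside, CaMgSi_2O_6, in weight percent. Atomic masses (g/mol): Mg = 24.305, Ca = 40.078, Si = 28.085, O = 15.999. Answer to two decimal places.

M(CaMgSi_2O_6) = 216.547 g/mol; M(CaO) = 56.077 g/mol.
Moles CaO per formula unit = 1 Ca ÷ 1 = 1.0000.
CaO fraction = (1.0000 × 56.077) / 216.547 = 56.077/216.547 = 0.2590.

25.90 wt%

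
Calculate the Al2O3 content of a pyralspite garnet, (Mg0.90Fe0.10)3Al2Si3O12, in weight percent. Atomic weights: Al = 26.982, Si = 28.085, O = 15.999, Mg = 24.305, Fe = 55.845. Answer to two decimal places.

24.71 wt%

Molar mass of (Mg0.90Fe0.10)3Al2Si3O12 = 2.70×24.305 + 0.30×55.845 + 2×26.982 + 3×28.085 + 12×15.999 = 412.584 g/mol.
Each formula unit contains 2 Al, equivalent to 2/2 = 1.0000 mol Al2O3.
M(Al2O3) = 2×26.982 + 3×15.999 = 101.961 g/mol.
Mass of Al2O3 per formula unit = 1.0000 × 101.961 = 101.961 g.
Al2O3 wt% = 101.961 / 412.584 × 100 = 24.71%.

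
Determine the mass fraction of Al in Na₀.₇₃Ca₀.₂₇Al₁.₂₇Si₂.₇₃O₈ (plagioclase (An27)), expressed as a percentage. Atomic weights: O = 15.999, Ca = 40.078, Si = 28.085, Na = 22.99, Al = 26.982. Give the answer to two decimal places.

M(Na₀.₇₃Ca₀.₂₇Al₁.₂₇Si₂.₇₃O₈) = 266.535 g/mol.
Al contributes 1.27 × 26.982 = 34.267 g per mole.
34.267/266.535 = 0.1286 → 12.86%.

12.86 weight percent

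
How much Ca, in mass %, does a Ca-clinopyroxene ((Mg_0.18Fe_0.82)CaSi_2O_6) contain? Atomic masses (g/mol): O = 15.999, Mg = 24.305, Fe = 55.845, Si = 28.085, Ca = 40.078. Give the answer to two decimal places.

Formula mass = 0.18·24.305 + 0.82·55.845 + 1·40.078 + 2·28.085 + 6·15.999 = 242.410 g/mol, of which 40.078 g is Ca.
So Ca makes up 40.078/242.410 = 0.1653 of the mass, i.e. 16.53%.

16.53 mass %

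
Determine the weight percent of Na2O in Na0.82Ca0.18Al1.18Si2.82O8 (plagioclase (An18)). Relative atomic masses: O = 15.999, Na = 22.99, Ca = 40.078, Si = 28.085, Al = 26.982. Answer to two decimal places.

9.59 wt%

Formula mass = 265.096 g/mol.
0.82 Na → 0.4100 mol Na2O per formula unit; M(Na2O) = 61.979, so Na2O mass = 25.411 g.
25.411/265.096 × 100 = 9.59 wt%.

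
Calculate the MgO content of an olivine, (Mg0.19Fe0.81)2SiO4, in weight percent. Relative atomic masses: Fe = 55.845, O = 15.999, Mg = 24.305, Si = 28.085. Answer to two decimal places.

7.99 wt%

M((Mg0.19Fe0.81)2SiO4) = 191.786 g/mol; M(MgO) = 40.304 g/mol.
Moles MgO per formula unit = 0.38 Mg ÷ 1 = 0.3800.
MgO fraction = (0.3800 × 40.304) / 191.786 = 15.316/191.786 = 0.0799.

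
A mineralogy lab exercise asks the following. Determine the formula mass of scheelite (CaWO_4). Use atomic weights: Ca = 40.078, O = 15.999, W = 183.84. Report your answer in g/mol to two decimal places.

Ca: 1 × 40.078 = 40.0780
W: 1 × 183.84 = 183.8400
O: 4 × 15.999 = 63.9960
Summing the contributions gives the formula mass.

287.91 g/mol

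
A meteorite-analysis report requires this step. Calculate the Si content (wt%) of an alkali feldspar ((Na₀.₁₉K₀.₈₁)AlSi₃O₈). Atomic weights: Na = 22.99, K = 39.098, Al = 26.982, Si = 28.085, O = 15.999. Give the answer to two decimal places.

30.61 wt%

M((Na₀.₁₉K₀.₈₁)AlSi₃O₈) = 275.266 g/mol.
Si contributes 3 × 28.085 = 84.255 g per mole.
84.255/275.266 = 0.3061 → 30.61%.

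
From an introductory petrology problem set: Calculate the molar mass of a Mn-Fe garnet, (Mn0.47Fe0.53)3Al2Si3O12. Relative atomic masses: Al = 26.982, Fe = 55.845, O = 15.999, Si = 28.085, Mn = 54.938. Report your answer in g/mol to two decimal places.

496.46 g/mol

The formula mass is the sum 1.41×54.938 + 1.59×55.845 + 2×26.982 + 3×28.085 + 12×15.999.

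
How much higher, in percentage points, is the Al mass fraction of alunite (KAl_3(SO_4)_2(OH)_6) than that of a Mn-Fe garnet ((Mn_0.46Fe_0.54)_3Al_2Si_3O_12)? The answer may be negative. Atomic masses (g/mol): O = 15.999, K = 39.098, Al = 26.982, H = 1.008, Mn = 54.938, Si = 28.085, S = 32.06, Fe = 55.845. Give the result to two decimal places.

8.67 percentage points

First mineral: 80.946 g Al in 414.198 g formula = 19.54 wt% Al.
Second mineral: 53.964 g Al in 496.490 g formula = 10.87 wt% Al.
19.54% − 10.87% gives a difference of 8.67 percentage points.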